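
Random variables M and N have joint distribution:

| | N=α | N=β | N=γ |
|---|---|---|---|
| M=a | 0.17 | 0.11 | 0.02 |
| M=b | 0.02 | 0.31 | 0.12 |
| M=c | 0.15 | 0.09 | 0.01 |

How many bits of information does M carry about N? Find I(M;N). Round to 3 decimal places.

Marginals: p(M) = (0.3000, 0.4500, 0.2500), p(N) = (0.3400, 0.5100, 0.1500).
I(M;N) = H(M) + H(N) − H(M,N).
H(M) = 1.5395, H(N) = 1.4351, H(M,N) = 2.6911.
I(M;N) = 1.5395 + 1.4351 − 2.6911 = 0.284 bits.

0.284 bits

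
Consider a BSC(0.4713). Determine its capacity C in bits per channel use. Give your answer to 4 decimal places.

Binary symmetric channel: C = 1 − h₂(ε) where h₂ is the binary entropy function.
h₂(0.4713) = −0.4713·log₂0.4713 − 0.5287·log₂0.5287 = 0.9976.
C = 1 − 0.9976 = 0.0024 bits per channel use.

0.0024 bits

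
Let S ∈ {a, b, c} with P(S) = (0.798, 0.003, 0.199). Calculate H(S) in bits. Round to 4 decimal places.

0.7484 bits

H(S) = −Σ p·log₂ p.
  −(0.798)·log₂(0.798) = 0.25978
  −(0.003)·log₂(0.003) = 0.02514
  −(0.199)·log₂(0.199) = 0.46350
Sum: 0.25978 + 0.02514 + 0.46350 = 0.7484 bits.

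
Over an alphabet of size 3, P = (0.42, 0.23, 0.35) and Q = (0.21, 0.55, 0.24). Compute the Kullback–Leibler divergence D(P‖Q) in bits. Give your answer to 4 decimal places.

D(P‖Q) = Σ p·log₂(p/q).
  0.42·log₂(0.42/0.21) = 0.42000
  0.23·log₂(0.23/0.55) = -0.28929
  0.35·log₂(0.35/0.24) = 0.19051
D(P‖Q) = 0.3212 bits.

0.3212 bits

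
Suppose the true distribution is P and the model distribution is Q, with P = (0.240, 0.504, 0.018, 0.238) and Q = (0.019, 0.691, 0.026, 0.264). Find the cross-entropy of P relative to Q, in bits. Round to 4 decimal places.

2.1931 bits

H(P,Q) = −Σ p·log₂ q.
  −0.240·log₂(0.019) = 1.37229
  −0.504·log₂(0.691) = 0.26875
  −0.018·log₂(0.026) = 0.09478
  −0.238·log₂(0.264) = 0.45729
H(P,Q) = 2.1931 bits.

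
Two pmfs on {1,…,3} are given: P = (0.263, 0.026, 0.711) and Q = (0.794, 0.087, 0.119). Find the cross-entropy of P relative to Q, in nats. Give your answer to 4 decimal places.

1.6376 nats

H(P,Q) = −Σ p·ln q.
  −0.263·ln(0.794) = 0.06067
  −0.026·ln(0.087) = 0.06349
  −0.711·ln(0.119) = 1.51346
H(P,Q) = 1.6376 nats.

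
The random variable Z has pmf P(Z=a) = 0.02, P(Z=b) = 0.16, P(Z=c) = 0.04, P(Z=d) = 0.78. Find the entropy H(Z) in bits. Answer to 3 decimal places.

H(Z) = −Σ p·log₂ p.
  −(0.02)·log₂(0.02) = 0.1129
  −(0.16)·log₂(0.16) = 0.4230
  −(0.04)·log₂(0.04) = 0.1858
  −(0.78)·log₂(0.78) = 0.2796
Sum: 0.1129 + 0.4230 + 0.1858 + 0.2796 = 1.001 bits.

1.001 bits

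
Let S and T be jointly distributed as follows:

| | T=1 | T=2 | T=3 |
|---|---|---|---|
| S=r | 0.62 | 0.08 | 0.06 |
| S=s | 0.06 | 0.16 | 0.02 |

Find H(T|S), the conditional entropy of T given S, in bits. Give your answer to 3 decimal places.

0.947 bits

Marginals: p(S) = (0.7600, 0.2400), p(T) = (0.6800, 0.2400, 0.0800).
H(T|S) = Σ p(S) · H(T|S=·).
  S=r: p=0.7600, H(T|S=r) = 0.8707
  S=s: p=0.2400, H(T|S=s) = 1.1887
Weighted sum = 0.947 bits.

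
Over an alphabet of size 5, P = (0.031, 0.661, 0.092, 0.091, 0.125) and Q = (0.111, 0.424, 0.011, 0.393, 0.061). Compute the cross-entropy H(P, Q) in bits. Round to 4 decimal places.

H(P,Q) = −Σ p·log₂ q.
  −0.031·log₂(0.111) = 0.09831
  −0.661·log₂(0.424) = 0.81823
  −0.092·log₂(0.011) = 0.59858
  −0.091·log₂(0.393) = 0.12261
  −0.125·log₂(0.061) = 0.50438
H(P,Q) = 2.1421 bits.

2.1421 bits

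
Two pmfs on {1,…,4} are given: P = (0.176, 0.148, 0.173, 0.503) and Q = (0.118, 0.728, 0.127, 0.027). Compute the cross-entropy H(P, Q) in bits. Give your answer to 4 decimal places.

3.7465 bits

H(P,Q) = −Σ p·log₂ q.
  −0.176·log₂(0.118) = 0.54263
  −0.148·log₂(0.728) = 0.06778
  −0.173·log₂(0.127) = 0.51504
  −0.503·log₂(0.027) = 2.62108
H(P,Q) = 3.7465 bits.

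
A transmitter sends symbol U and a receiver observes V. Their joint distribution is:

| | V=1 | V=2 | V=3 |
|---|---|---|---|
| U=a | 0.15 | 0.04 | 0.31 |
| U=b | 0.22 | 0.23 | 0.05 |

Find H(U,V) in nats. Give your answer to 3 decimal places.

H(U,V) = −Σ p(x,y)·ln p(x,y) over all 6 cells.
  cell (a,1): −0.15·ln0.15 = 0.2846
  cell (a,2): −0.04·ln0.04 = 0.1288
  cell (a,3): −0.31·ln0.31 = 0.3631
  cell (b,1): −0.22·ln0.22 = 0.3331
  cell (b,2): −0.23·ln0.23 = 0.3380
  cell (b,3): −0.05·ln0.05 = 0.1498
Sum = 1.597 nats.

1.597 nats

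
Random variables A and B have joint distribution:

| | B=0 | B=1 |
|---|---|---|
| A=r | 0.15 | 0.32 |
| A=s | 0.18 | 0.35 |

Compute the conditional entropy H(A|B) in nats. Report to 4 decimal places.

0.6911 nats

Marginals: p(A) = (0.4700, 0.5300), p(B) = (0.3300, 0.6700).
H(A|B) = Σ p(B) · H(A|B=·).
  B=0: p=0.3300, H(A|B=0) = 0.6890
  B=1: p=0.6700, H(A|B=1) = 0.6921
Weighted sum = 0.6911 nats.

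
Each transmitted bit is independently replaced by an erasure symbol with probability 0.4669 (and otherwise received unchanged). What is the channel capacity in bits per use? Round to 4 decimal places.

0.5331 bits

Binary erasure channel: capacity C = 1 − ε.
C = 1 − 0.4669 = 0.5331 bits per channel use.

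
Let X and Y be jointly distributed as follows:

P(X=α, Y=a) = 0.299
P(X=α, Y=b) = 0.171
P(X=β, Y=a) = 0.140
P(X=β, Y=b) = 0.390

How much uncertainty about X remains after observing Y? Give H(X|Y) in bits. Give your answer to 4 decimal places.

0.8942 bits

Chain rule: H(X|Y) = H(X,Y) − H(Y).
Marginals: p(X) = (0.4700, 0.5300), p(Y) = (0.4390, 0.5610).
H(X,Y) = 1.8834 bits; H(Y) = 0.9892 bits.
H(X|Y) = 1.8834 − 0.9892 = 0.8942 bits.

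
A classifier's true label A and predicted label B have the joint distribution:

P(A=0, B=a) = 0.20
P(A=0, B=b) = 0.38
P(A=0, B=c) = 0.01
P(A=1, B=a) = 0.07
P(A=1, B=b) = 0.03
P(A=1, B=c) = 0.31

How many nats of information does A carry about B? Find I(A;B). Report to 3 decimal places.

Marginals: p(A) = (0.5900, 0.4100), p(B) = (0.2700, 0.4100, 0.3200).
I(A;B) = H(A) + H(B) − H(A,B).
H(A) = 0.6769, H(B) = 1.0837, H(A,B) = 1.3900.
I(A;B) = 0.6769 + 1.0837 − 1.3900 = 0.371 nats.

0.371 nats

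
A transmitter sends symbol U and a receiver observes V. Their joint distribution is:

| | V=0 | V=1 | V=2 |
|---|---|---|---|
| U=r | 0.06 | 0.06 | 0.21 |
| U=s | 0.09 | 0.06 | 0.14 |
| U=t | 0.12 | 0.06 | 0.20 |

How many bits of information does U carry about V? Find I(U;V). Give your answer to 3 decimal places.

Marginals: p(U) = (0.3300, 0.2900, 0.3800), p(V) = (0.2700, 0.1800, 0.5500).
I(U;V) = Σ p(x,y)·log₂[p(x,y)/(p(x)p(y))].
  (r,0): 0.06·log₂(0.6734) = -0.0342
  (r,1): 0.06·log₂(1.0101) = 0.0009
  (r,2): 0.21·log₂(1.1570) = 0.0442
  (s,0): 0.09·log₂(1.1494) = 0.0181
  (s,1): 0.06·log₂(1.1494) = 0.0121
  (s,2): 0.14·log₂(0.8777) = -0.0263
  (t,0): 0.12·log₂(1.1696) = 0.0271
  (t,1): 0.06·log₂(0.8772) = -0.0113
  (t,2): 0.20·log₂(0.9569) = -0.0127
Sum = 0.018 bits.

0.018 bits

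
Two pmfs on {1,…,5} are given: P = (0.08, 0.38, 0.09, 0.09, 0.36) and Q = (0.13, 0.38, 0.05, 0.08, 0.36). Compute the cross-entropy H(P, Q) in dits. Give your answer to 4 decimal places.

0.6061 dits

H(P,Q) = −Σ p·log₁₀ q.
  −0.08·log₁₀(0.13) = 0.07088
  −0.38·log₁₀(0.38) = 0.15968
  −0.09·log₁₀(0.05) = 0.11709
  −0.09·log₁₀(0.08) = 0.09872
  −0.36·log₁₀(0.36) = 0.15973
H(P,Q) = 0.6061 dits.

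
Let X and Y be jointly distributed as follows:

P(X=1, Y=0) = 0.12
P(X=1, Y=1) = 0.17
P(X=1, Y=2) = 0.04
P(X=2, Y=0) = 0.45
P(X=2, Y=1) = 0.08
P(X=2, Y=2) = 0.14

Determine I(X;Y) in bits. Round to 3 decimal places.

0.128 bits

Marginals: p(X) = (0.3300, 0.6700), p(Y) = (0.5700, 0.2500, 0.1800).
I(X;Y) = Σ p(x,y)·log₂[p(x,y)/(p(x)p(y))].
  (1,0): 0.12·log₂(0.6380) = -0.0778
  (1,1): 0.17·log₂(2.0606) = 0.1773
  (1,2): 0.04·log₂(0.6734) = -0.0228
  (2,0): 0.45·log₂(1.1783) = 0.1065
  (2,1): 0.08·log₂(0.4776) = -0.0853
  (2,2): 0.14·log₂(1.1609) = 0.0301
Sum = 0.128 bits.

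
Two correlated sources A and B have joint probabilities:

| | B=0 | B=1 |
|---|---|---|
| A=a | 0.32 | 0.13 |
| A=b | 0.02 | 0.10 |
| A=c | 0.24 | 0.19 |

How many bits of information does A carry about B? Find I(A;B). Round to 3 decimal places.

0.087 bits

Marginals: p(A) = (0.4500, 0.1200, 0.4300), p(B) = (0.5800, 0.4200).
I(A;B) = H(A) + H(B) − H(A,B).
H(A) = 1.4090, H(B) = 0.9815, H(A,B) = 2.3031.
I(A;B) = 1.4090 + 0.9815 − 2.3031 = 0.087 bits.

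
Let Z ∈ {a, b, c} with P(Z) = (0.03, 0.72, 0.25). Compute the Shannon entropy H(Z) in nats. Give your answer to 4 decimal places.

0.6883 nats

H(Z) = −Σ p·ln p.
  −(0.03)·ln(0.03) = 0.10520
  −(0.72)·ln(0.72) = 0.23652
  −(0.25)·ln(0.25) = 0.34657
Sum: 0.10520 + 0.23652 + 0.34657 = 0.6883 nats.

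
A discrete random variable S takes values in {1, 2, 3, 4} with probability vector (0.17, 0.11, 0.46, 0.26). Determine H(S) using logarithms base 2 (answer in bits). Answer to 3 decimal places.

1.805 bits

H(S) = −Σ p·log₂ p.
  −(0.17)·log₂(0.17) = 0.4346
  −(0.11)·log₂(0.11) = 0.3503
  −(0.46)·log₂(0.46) = 0.5153
  −(0.26)·log₂(0.26) = 0.5053
Sum: 0.4346 + 0.3503 + 0.5153 + 0.5053 = 1.805 bits.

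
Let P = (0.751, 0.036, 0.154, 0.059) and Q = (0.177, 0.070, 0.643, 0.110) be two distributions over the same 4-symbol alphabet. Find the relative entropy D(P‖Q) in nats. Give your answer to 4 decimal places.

0.8046 nats

D(P‖Q) = Σ p·ln(p/q).
  0.751·ln(0.751/0.177) = 1.08539
  0.036·ln(0.036/0.070) = -0.02394
  0.154·ln(0.154/0.643) = -0.22010
  0.059·ln(0.059/0.110) = -0.03675
D(P‖Q) = 0.8046 nats.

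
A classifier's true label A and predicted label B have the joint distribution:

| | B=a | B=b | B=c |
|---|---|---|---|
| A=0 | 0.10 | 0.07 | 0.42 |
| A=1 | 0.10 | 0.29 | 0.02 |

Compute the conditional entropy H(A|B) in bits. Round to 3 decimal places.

Marginals: p(A) = (0.5900, 0.4100), p(B) = (0.2000, 0.3600, 0.4400).
H(A|B) = Σ p(B) · H(A|B=·).
  B=a: p=0.2000, H(A|B=a) = 1.0000
  B=b: p=0.3600, H(A|B=b) = 0.7107
  B=c: p=0.4400, H(A|B=c) = 0.2668
Weighted sum = 0.573 bits.

0.573 bits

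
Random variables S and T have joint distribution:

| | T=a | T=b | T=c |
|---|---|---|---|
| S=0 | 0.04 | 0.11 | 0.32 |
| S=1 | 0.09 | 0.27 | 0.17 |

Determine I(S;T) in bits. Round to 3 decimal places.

Marginals: p(S) = (0.4700, 0.5300), p(T) = (0.1300, 0.3800, 0.4900).
I(S;T) = H(S) + H(T) − H(S,T).
H(S) = 0.9974, H(T) = 1.4174, H(S,T) = 2.3193.
I(S;T) = 0.9974 + 1.4174 − 2.3193 = 0.095 bits.

0.095 bits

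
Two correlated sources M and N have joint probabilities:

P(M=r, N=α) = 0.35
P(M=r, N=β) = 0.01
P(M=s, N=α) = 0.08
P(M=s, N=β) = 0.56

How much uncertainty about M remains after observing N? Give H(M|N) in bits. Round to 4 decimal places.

0.3707 bits

Chain rule: H(M|N) = H(M,N) − H(N).
Marginals: p(M) = (0.3600, 0.6400), p(N) = (0.4300, 0.5700).
H(M,N) = 1.3565 bits; H(N) = 0.9858 bits.
H(M|N) = 1.3565 − 0.9858 = 0.3707 bits.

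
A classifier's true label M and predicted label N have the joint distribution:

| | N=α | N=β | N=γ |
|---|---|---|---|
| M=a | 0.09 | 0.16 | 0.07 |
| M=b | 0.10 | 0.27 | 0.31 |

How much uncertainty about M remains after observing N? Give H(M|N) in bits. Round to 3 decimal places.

Chain rule: H(M|N) = H(M,N) − H(N).
Marginals: p(M) = (0.3200, 0.6800), p(N) = (0.1900, 0.4300, 0.3800).
H(M,N) = 2.3702 bits; H(N) = 1.5092 bits.
H(M|N) = 2.3702 − 1.5092 = 0.861 bits.

0.861 bits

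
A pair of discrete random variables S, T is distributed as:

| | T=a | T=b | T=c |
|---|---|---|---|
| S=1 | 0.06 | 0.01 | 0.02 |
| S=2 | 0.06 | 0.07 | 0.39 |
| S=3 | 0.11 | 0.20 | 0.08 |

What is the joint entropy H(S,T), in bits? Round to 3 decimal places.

H(S,T) = −Σ p(x,y)·log₂ p(x,y) over all 9 cells.
  cell (1,a): −0.06·log₂0.06 = 0.2435
  cell (1,b): −0.01·log₂0.01 = 0.0664
  cell (1,c): −0.02·log₂0.02 = 0.1129
  cell (2,a): −0.06·log₂0.06 = 0.2435
  cell (2,b): −0.07·log₂0.07 = 0.2686
  cell (2,c): −0.39·log₂0.39 = 0.5298
  cell (3,a): −0.11·log₂0.11 = 0.3503
  cell (3,b): −0.20·log₂0.20 = 0.4644
  cell (3,c): −0.08·log₂0.08 = 0.2915
Sum = 2.571 bits.

2.571 bits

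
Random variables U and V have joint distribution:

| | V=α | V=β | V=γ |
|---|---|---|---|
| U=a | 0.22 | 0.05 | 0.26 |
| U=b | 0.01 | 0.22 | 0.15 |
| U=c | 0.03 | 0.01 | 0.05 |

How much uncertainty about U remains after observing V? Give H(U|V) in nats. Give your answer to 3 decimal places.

Chain rule: H(U|V) = H(U,V) − H(V).
Marginals: p(U) = (0.5300, 0.3800, 0.0900), p(V) = (0.2600, 0.2800, 0.4600).
H(U,V) = 1.7979 nats; H(V) = 1.0639 nats.
H(U|V) = 1.7979 − 1.0639 = 0.734 nats.

0.734 nats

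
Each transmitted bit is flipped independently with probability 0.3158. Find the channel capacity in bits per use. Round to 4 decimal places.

Binary symmetric channel: C = 1 − h₂(ε) where h₂ is the binary entropy function.
h₂(0.3158) = −0.3158·log₂0.3158 − 0.6842·log₂0.6842 = 0.8998.
C = 1 − 0.8998 = 0.1002 bits per channel use.

0.1002 bits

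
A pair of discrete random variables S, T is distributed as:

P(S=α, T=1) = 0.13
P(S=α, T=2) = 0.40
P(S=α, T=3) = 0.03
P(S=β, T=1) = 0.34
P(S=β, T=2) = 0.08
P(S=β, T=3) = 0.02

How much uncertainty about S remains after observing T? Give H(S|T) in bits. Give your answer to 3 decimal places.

Marginals: p(S) = (0.5600, 0.4400), p(T) = (0.4700, 0.4800, 0.0500).
H(S|T) = Σ p(T) · H(S|T=·).
  T=1: p=0.4700, H(S|T=1) = 0.8508
  T=2: p=0.4800, H(S|T=2) = 0.6500
  T=3: p=0.0500, H(S|T=3) = 0.9710
Weighted sum = 0.760 bits.

0.760 bits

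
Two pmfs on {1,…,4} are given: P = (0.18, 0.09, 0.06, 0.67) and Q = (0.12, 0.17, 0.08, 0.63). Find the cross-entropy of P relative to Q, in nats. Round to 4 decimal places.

H(P,Q) = −Σ p·ln q.
  −0.18·ln(0.12) = 0.38165
  −0.09·ln(0.17) = 0.15948
  −0.06·ln(0.08) = 0.15154
  −0.67·ln(0.63) = 0.30956
H(P,Q) = 1.0022 nats.

1.0022 nats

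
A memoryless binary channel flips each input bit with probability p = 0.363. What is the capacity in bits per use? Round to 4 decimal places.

0.0549 bits

Binary symmetric channel: C = 1 − h₂(ε) where h₂ is the binary entropy function.
h₂(0.363) = −0.363·log₂0.363 − 0.637·log₂0.637 = 0.9451.
C = 1 − 0.9451 = 0.0549 bits per channel use.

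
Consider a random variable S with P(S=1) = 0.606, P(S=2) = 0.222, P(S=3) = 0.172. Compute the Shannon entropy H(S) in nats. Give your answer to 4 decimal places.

0.9404 nats

H(S) = −Σ p·ln p.
  −(0.606)·ln(0.606) = 0.30353
  −(0.222)·ln(0.222) = 0.33413
  −(0.172)·ln(0.172) = 0.30276
Sum: 0.30353 + 0.33413 + 0.30276 = 0.9404 nats.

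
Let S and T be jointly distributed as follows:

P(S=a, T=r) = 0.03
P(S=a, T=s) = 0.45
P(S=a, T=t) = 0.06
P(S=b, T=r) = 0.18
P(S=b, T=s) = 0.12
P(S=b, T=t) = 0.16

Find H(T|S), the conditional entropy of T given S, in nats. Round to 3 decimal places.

Chain rule: H(T|S) = H(S,T) − H(S).
Marginals: p(S) = (0.5400, 0.4600), p(T) = (0.2100, 0.5700, 0.2200).
H(S,T) = 1.4896 nats; H(S) = 0.6899 nats.
H(T|S) = 1.4896 − 0.6899 = 0.800 nats.

0.800 nats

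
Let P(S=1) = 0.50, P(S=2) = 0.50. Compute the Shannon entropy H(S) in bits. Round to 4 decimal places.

1.0000 bits

H(S) = −Σ p·log₂ p.
  −(0.50)·log₂(0.50) = 0.50000
  −(0.50)·log₂(0.50) = 0.50000
Sum: 0.50000 + 0.50000 = 1.0000 bits.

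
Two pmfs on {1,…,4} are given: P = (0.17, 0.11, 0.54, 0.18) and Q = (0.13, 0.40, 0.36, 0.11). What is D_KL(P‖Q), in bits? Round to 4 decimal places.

D(P‖Q) = Σ p·log₂(p/q).
  0.17·log₂(0.17/0.13) = 0.06579
  0.11·log₂(0.11/0.40) = -0.20487
  0.54·log₂(0.54/0.36) = 0.31588
  0.18·log₂(0.18/0.11) = 0.12789
D(P‖Q) = 0.3047 bits.

0.3047 bits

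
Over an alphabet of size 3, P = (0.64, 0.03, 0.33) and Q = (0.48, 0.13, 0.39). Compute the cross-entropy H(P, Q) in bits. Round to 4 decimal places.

H(P,Q) = −Σ p·log₂ q.
  −0.64·log₂(0.48) = 0.67769
  −0.03·log₂(0.13) = 0.08830
  −0.33·log₂(0.39) = 0.44829
H(P,Q) = 1.2143 bits.

1.2143 bits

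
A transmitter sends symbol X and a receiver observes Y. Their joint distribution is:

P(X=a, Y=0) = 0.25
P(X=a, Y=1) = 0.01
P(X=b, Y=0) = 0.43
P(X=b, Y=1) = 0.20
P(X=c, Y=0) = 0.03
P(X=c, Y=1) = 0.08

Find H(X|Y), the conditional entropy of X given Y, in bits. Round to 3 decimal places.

1.129 bits

Chain rule: H(X|Y) = H(X,Y) − H(Y).
Marginals: p(X) = (0.2600, 0.6300, 0.1100), p(Y) = (0.7100, 0.2900).
H(X,Y) = 1.9977 bits; H(Y) = 0.8687 bits.
H(X|Y) = 1.9977 − 0.8687 = 1.129 bits.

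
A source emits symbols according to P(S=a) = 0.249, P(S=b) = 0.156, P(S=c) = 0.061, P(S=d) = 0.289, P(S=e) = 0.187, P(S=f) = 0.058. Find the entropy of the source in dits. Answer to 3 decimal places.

0.714 dits

H(S) = −Σ p·log₁₀ p.
  −(0.249)·log₁₀(0.249) = 0.1503
  −(0.156)·log₁₀(0.156) = 0.1259
  −(0.061)·log₁₀(0.061) = 0.0741
  −(0.289)·log₁₀(0.289) = 0.1558
  −(0.187)·log₁₀(0.187) = 0.1362
  −(0.058)·log₁₀(0.058) = 0.0717
Sum: 0.1503 + 0.1259 + 0.0741 + 0.1558 + 0.1362 + 0.0717 = 0.714 dits.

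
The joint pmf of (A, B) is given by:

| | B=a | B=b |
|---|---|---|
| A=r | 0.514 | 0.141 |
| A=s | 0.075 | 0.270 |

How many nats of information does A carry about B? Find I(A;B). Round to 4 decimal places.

Marginals: p(A) = (0.6550, 0.3450), p(B) = (0.5890, 0.4110).
I(A;B) = H(A) + H(B) − H(A,B).
H(A) = 0.6443, H(B) = 0.6772, H(A,B) = 1.1661.
I(A;B) = 0.6443 + 0.6772 − 1.1661 = 0.1554 nats.

0.1554 nats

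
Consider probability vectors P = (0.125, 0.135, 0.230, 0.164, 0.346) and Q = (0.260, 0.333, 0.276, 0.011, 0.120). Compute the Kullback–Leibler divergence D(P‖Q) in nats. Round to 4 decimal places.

D(P‖Q) = Σ p·ln(p/q).
  0.125·ln(0.125/0.260) = -0.09155
  0.135·ln(0.135/0.333) = -0.12189
  0.230·ln(0.230/0.276) = -0.04193
  0.164·ln(0.164/0.011) = 0.44312
  0.346·ln(0.346/0.120) = 0.36640
D(P‖Q) = 0.5542 nats.

0.5542 nats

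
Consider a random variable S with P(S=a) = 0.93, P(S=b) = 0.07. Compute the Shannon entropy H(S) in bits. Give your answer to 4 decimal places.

H(S) = −Σ p·log₂ p.
  −(0.93)·log₂(0.93) = 0.09737
  −(0.07)·log₂(0.07) = 0.26856
Sum: 0.09737 + 0.26856 = 0.3659 bits.

0.3659 bits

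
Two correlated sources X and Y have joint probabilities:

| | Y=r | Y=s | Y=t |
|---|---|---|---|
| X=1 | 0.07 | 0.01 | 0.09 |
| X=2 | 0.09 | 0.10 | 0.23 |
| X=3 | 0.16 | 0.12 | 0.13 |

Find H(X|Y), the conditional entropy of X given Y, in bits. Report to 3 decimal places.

Chain rule: H(X|Y) = H(X,Y) − H(Y).
Marginals: p(X) = (0.1700, 0.4200, 0.4100), p(Y) = (0.3200, 0.2300, 0.4500).
H(X,Y) = 2.9529 bits; H(Y) = 1.5321 bits.
H(X|Y) = 2.9529 − 1.5321 = 1.421 bits.

1.421 bits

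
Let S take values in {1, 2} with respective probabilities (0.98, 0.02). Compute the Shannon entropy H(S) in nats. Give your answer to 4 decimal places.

H(S) = −Σ p·ln p.
  −(0.98)·ln(0.98) = 0.01980
  −(0.02)·ln(0.02) = 0.07824
Sum: 0.01980 + 0.07824 = 0.0980 nats.

0.0980 nats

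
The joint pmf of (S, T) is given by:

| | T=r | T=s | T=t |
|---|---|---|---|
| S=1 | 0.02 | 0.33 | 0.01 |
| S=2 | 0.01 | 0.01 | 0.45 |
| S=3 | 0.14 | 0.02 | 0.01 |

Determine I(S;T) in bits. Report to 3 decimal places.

Marginals: p(S) = (0.3600, 0.4700, 0.1700), p(T) = (0.1700, 0.3600, 0.4700).
I(S;T) = Σ p(x,y)·log₂[p(x,y)/(p(x)p(y))].
  (1,r): 0.02·log₂(0.3268) = -0.0323
  (1,s): 0.33·log₂(2.5463) = 0.4450
  (1,t): 0.01·log₂(0.0591) = -0.0408
  (2,r): 0.01·log₂(0.1252) = -0.0300
  (2,s): 0.01·log₂(0.0591) = -0.0408
  (2,t): 0.45·log₂(2.0371) = 0.4619
  (3,r): 0.14·log₂(4.8443) = 0.3187
  (3,s): 0.02·log₂(0.3268) = -0.0323
  (3,t): 0.01·log₂(0.1252) = -0.0300
Sum = 1.019 bits.

1.019 bits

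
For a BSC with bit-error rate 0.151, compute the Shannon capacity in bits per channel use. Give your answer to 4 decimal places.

Binary symmetric channel: C = 1 − h₂(ε) where h₂ is the binary entropy function.
h₂(0.151) = −0.151·log₂0.151 − 0.849·log₂0.849 = 0.6123.
C = 1 − 0.6123 = 0.3877 bits per channel use.

0.3877 bits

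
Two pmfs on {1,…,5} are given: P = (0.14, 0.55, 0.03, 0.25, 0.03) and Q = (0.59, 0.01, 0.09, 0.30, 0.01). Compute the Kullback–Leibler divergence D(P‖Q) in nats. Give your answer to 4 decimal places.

D(P‖Q) = Σ p·ln(p/q).
  0.14·ln(0.14/0.59) = -0.20139
  0.55·ln(0.55/0.01) = 2.20403
  0.03·ln(0.03/0.09) = -0.03296
  0.25·ln(0.25/0.30) = -0.04558
  0.03·ln(0.03/0.01) = 0.03296
D(P‖Q) = 1.9571 nats.

1.9571 nats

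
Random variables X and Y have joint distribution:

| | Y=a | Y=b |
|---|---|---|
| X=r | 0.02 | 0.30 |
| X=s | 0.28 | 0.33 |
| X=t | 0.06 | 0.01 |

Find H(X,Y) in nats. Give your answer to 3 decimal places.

1.377 nats

H(X,Y) = −Σ p(x,y)·ln p(x,y) over all 6 cells.
  cell (r,a): −0.02·ln0.02 = 0.0782
  cell (r,b): −0.30·ln0.30 = 0.3612
  cell (s,a): −0.28·ln0.28 = 0.3564
  cell (s,b): −0.33·ln0.33 = 0.3659
  cell (t,a): −0.06·ln0.06 = 0.1688
  cell (t,b): −0.01·ln0.01 = 0.0461
Sum = 1.377 nats.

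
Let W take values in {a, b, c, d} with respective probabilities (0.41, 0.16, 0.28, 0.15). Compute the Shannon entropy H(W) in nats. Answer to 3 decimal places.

1.300 nats

H(W) = −Σ p·ln p.
  −(0.41)·ln(0.41) = 0.3656
  −(0.16)·ln(0.16) = 0.2932
  −(0.28)·ln(0.28) = 0.3564
  −(0.15)·ln(0.15) = 0.2846
Sum: 0.3656 + 0.2932 + 0.3564 + 0.2846 = 1.300 nats.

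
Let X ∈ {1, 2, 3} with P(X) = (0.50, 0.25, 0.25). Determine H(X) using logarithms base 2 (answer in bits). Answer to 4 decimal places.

H(X) = −Σ p·log₂ p.
  −(0.50)·log₂(0.50) = 0.50000
  −(0.25)·log₂(0.25) = 0.50000
  −(0.25)·log₂(0.25) = 0.50000
Sum: 0.50000 + 0.50000 + 0.50000 = 1.5000 bits.

1.5000 bits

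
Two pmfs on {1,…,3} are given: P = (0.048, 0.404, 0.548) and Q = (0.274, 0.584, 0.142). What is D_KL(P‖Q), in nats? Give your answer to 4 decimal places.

0.5076 nats

D(P‖Q) = Σ p·ln(p/q).
  0.048·ln(0.048/0.274) = -0.08361
  0.404·ln(0.404/0.584) = -0.14887
  0.548·ln(0.548/0.142) = 0.74005
D(P‖Q) = 0.5076 nats.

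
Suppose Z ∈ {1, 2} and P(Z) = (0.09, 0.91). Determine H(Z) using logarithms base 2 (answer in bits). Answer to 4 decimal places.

H(Z) = −Σ p·log₂ p.
  −(0.09)·log₂(0.09) = 0.31265
  −(0.91)·log₂(0.91) = 0.12382
Sum: 0.31265 + 0.12382 = 0.4365 bits.

0.4365 bits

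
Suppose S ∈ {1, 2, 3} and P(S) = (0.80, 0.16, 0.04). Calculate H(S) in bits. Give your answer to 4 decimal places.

H(S) = −Σ p·log₂ p.
  −(0.80)·log₂(0.80) = 0.25754
  −(0.16)·log₂(0.16) = 0.42302
  −(0.04)·log₂(0.04) = 0.18575
Sum: 0.25754 + 0.42302 + 0.18575 = 0.8663 bits.

0.8663 bits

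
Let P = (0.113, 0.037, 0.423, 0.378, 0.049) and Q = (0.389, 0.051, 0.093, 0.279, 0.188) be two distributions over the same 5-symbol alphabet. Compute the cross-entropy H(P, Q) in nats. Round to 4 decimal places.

1.7859 nats

H(P,Q) = −Σ p·ln q.
  −0.113·ln(0.389) = 0.10669
  −0.037·ln(0.051) = 0.11011
  −0.423·ln(0.093) = 1.00469
  −0.378·ln(0.279) = 0.48253
  −0.049·ln(0.188) = 0.08189
H(P,Q) = 1.7859 nats.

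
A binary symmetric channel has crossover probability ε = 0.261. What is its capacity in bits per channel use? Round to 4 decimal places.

0.1717 bits

Binary symmetric channel: C = 1 − h₂(ε) where h₂ is the binary entropy function.
h₂(0.261) = −0.261·log₂0.261 − 0.739·log₂0.739 = 0.8283.
C = 1 − 0.8283 = 0.1717 bits per channel use.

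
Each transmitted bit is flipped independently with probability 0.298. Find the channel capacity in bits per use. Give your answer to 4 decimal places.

0.1212 bits

Binary symmetric channel: C = 1 − h₂(ε) where h₂ is the binary entropy function.
h₂(0.298) = −0.298·log₂0.298 − 0.702·log₂0.702 = 0.8788.
C = 1 − 0.8788 = 0.1212 bits per channel use.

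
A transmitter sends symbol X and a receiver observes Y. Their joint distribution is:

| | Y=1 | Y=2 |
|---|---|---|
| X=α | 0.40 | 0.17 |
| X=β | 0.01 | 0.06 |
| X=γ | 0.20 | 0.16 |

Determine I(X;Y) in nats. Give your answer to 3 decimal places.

Marginals: p(X) = (0.5700, 0.0700, 0.3600), p(Y) = (0.6100, 0.3900).
I(X;Y) = Σ p(x,y)·ln[p(x,y)/(p(x)p(y))].
  (α,1): 0.40·ln(1.1504) = 0.0560
  (α,2): 0.17·ln(0.7647) = -0.0456
  (β,1): 0.01·ln(0.2342) = -0.0145
  (β,2): 0.06·ln(2.1978) = 0.0472
  (γ,1): 0.20·ln(0.9107) = -0.0187
  (γ,2): 0.16·ln(1.1396) = 0.0209
Sum = 0.045 nats.

0.045 nats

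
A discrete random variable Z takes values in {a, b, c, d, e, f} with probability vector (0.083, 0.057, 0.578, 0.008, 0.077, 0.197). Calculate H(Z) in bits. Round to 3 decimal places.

1.793 bits

H(Z) = −Σ p·log₂ p.
  −(0.083)·log₂(0.083) = 0.2980
  −(0.057)·log₂(0.057) = 0.2356
  −(0.578)·log₂(0.578) = 0.4571
  −(0.008)·log₂(0.008) = 0.0557
  −(0.077)·log₂(0.077) = 0.2848
  −(0.197)·log₂(0.197) = 0.4617
Sum: 0.2980 + 0.2356 + 0.4571 + 0.0557 + 0.2848 + 0.4617 = 1.793 bits.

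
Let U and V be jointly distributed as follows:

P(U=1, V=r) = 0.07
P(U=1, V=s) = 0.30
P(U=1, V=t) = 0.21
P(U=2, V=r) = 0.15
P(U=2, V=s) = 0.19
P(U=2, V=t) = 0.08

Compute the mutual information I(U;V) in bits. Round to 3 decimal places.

Marginals: p(U) = (0.5800, 0.4200), p(V) = (0.2200, 0.4900, 0.2900).
I(U;V) = Σ p(x,y)·log₂[p(x,y)/(p(x)p(y))].
  (1,r): 0.07·log₂(0.5486) = -0.0606
  (1,s): 0.30·log₂(1.0556) = 0.0234
  (1,t): 0.21·log₂(1.2485) = 0.0672
  (2,r): 0.15·log₂(1.6234) = 0.1048
  (2,s): 0.19·log₂(0.9232) = -0.0219
  (2,t): 0.08·log₂(0.6568) = -0.0485
Sum = 0.064 bits.

0.064 bits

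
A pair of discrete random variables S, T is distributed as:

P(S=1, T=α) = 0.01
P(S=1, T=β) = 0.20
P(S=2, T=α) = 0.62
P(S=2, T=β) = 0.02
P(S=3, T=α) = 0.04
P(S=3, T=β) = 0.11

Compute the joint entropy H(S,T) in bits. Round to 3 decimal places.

H(S,T) = −Σ p(x,y)·log₂ p(x,y) over all 6 cells.
  cell (1,α): −0.01·log₂0.01 = 0.0664
  cell (1,β): −0.20·log₂0.20 = 0.4644
  cell (2,α): −0.62·log₂0.62 = 0.4276
  cell (2,β): −0.02·log₂0.02 = 0.1129
  cell (3,α): −0.04·log₂0.04 = 0.1858
  cell (3,β): −0.11·log₂0.11 = 0.3503
Sum = 1.607 bits.

1.607 bits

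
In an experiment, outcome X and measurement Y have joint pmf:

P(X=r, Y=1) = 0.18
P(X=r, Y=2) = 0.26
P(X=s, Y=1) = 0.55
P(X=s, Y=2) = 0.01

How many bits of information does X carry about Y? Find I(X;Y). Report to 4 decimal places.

0.3396 bits

Marginals: p(X) = (0.4400, 0.5600), p(Y) = (0.7300, 0.2700).
I(X;Y) = Σ p(x,y)·log₂[p(x,y)/(p(x)p(y))].
  (r,1): 0.18·log₂(0.5604) = -0.15039
  (r,2): 0.26·log₂(2.1886) = 0.29379
  (s,1): 0.55·log₂(1.3454) = 0.23542
  (s,2): 0.01·log₂(0.0661) = -0.03918
Sum = 0.3396 bits.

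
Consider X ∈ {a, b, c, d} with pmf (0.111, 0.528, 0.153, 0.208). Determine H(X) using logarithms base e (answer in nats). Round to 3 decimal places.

1.195 nats

H(X) = −Σ p·ln p.
  −(0.111)·ln(0.111) = 0.2440
  −(0.528)·ln(0.528) = 0.3372
  −(0.153)·ln(0.153) = 0.2872
  −(0.208)·ln(0.208) = 0.3266
Sum: 0.2440 + 0.3372 + 0.2872 + 0.3266 = 1.195 nats.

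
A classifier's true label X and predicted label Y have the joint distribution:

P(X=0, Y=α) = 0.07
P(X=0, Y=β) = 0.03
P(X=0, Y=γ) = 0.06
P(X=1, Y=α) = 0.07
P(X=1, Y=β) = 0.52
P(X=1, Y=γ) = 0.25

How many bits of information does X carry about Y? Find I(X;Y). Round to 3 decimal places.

0.107 bits

Marginals: p(X) = (0.1600, 0.8400), p(Y) = (0.1400, 0.5500, 0.3100).
I(X;Y) = Σ p(x,y)·log₂[p(x,y)/(p(x)p(y))].
  (0,α): 0.07·log₂(3.1250) = 0.1151
  (0,β): 0.03·log₂(0.3409) = -0.0466
  (0,γ): 0.06·log₂(1.2097) = 0.0165
  (1,α): 0.07·log₂(0.5952) = -0.0524
  (1,β): 0.52·log₂(1.1255) = 0.0887
  (1,γ): 0.25·log₂(0.9601) = -0.0147
Sum = 0.107 bits.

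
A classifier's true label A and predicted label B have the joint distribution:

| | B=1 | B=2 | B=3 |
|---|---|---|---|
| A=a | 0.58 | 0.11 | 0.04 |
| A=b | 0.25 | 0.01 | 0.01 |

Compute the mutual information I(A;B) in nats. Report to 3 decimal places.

Marginals: p(A) = (0.7300, 0.2700), p(B) = (0.8300, 0.1200, 0.0500).
I(A;B) = H(A) + H(B) − H(A,B).
H(A) = 0.5833, H(B) = 0.5589, H(A,B) = 1.1262.
I(A;B) = 0.5833 + 0.5589 − 1.1262 = 0.016 nats.

0.016 nats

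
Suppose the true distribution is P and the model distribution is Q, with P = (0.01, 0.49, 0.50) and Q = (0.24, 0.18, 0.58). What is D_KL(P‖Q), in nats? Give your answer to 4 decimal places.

0.3847 nats

D(P‖Q) = Σ p·ln(p/q).
  0.01·ln(0.01/0.24) = -0.03178
  0.49·ln(0.49/0.18) = 0.49071
  0.50·ln(0.50/0.58) = -0.07421
D(P‖Q) = 0.3847 nats.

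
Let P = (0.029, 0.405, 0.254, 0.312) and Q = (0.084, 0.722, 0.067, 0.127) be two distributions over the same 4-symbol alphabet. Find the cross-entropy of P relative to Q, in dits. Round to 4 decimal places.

H(P,Q) = −Σ p·log₁₀ q.
  −0.029·log₁₀(0.084) = 0.03120
  −0.405·log₁₀(0.722) = 0.05729
  −0.254·log₁₀(0.067) = 0.29818
  −0.312·log₁₀(0.127) = 0.27961
H(P,Q) = 0.6663 dits.

0.6663 dits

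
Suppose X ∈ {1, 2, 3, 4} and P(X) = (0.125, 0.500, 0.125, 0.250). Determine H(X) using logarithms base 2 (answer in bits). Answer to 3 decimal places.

1.750 bits

H(X) = −Σ p·log₂ p.
  −(0.125)·log₂(0.125) = 0.3750
  −(0.500)·log₂(0.500) = 0.5000
  −(0.125)·log₂(0.125) = 0.3750
  −(0.250)·log₂(0.250) = 0.5000
Sum: 0.3750 + 0.5000 + 0.3750 + 0.5000 = 1.750 bits.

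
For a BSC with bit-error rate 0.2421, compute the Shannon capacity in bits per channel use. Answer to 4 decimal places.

Binary symmetric channel: C = 1 − h₂(ε) where h₂ is the binary entropy function.
h₂(0.2421) = −0.2421·log₂0.2421 − 0.7579·log₂0.7579 = 0.7985.
C = 1 − 0.7985 = 0.2015 bits per channel use.

0.2015 bits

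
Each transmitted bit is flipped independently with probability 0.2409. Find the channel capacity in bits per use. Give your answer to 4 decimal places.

0.2035 bits

Binary symmetric channel: C = 1 − h₂(ε) where h₂ is the binary entropy function.
h₂(0.2409) = −0.2409·log₂0.2409 − 0.7591·log₂0.7591 = 0.7965.
C = 1 − 0.7965 = 0.2035 bits per channel use.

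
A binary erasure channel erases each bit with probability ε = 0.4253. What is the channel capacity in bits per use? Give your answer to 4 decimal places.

0.5747 bits

Binary erasure channel: capacity C = 1 − ε.
C = 1 − 0.4253 = 0.5747 bits per channel use.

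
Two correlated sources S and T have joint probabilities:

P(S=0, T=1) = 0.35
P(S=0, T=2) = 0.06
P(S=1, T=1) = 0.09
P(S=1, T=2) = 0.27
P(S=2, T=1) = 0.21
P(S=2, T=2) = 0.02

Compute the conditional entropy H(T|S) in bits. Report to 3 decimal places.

0.636 bits

Marginals: p(S) = (0.4100, 0.3600, 0.2300), p(T) = (0.6500, 0.3500).
H(T|S) = Σ p(S) · H(T|S=·).
  S=0: p=0.4100, H(T|S=0) = 0.6006
  S=1: p=0.3600, H(T|S=1) = 0.8113
  S=2: p=0.2300, H(T|S=2) = 0.4262
Weighted sum = 0.636 bits.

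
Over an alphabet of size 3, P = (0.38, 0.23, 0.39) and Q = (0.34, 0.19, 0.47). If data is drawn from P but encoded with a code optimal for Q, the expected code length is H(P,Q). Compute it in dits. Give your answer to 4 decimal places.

H(P,Q) = −Σ p·log₁₀ q.
  −0.38·log₁₀(0.34) = 0.17804
  −0.23·log₁₀(0.19) = 0.16589
  −0.39·log₁₀(0.47) = 0.12788
H(P,Q) = 0.4718 dits.

0.4718 dits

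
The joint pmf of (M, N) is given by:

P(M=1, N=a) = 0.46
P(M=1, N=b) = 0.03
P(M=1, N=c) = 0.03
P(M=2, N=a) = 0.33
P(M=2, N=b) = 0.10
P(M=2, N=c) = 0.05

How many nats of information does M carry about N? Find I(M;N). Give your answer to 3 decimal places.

Marginals: p(M) = (0.5200, 0.4800), p(N) = (0.7900, 0.1300, 0.0800).
I(M;N) = Σ p(x,y)·ln[p(x,y)/(p(x)p(y))].
  (1,a): 0.46·ln(1.1198) = 0.0520
  (1,b): 0.03·ln(0.4438) = -0.0244
  (1,c): 0.03·ln(0.7212) = -0.0098
  (2,a): 0.33·ln(0.8703) = -0.0459
  (2,b): 0.10·ln(1.6026) = 0.0472
  (2,c): 0.05·ln(1.3021) = 0.0132
Sum = 0.032 nats.

0.032 nats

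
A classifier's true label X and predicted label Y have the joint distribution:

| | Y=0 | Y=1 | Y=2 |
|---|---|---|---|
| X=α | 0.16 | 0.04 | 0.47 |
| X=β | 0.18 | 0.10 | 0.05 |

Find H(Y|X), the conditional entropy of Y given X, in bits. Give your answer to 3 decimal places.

1.199 bits

Marginals: p(X) = (0.6700, 0.3300), p(Y) = (0.3400, 0.1400, 0.5200).
H(Y|X) = Σ p(X) · H(Y|X=·).
  X=α: p=0.6700, H(Y|X=α) = 1.0950
  X=β: p=0.3300, H(Y|X=β) = 1.4114
Weighted sum = 1.199 bits.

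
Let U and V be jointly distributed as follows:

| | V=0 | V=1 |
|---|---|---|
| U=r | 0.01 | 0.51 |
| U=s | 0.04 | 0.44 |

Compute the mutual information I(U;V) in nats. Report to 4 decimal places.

0.0114 nats

Marginals: p(U) = (0.5200, 0.4800), p(V) = (0.0500, 0.9500).
I(U;V) = H(U) + H(V) − H(U,V).
H(U) = 0.6923, H(V) = 0.1985, H(U,V) = 0.8794.
I(U;V) = 0.6923 + 0.1985 − 0.8794 = 0.0114 nats.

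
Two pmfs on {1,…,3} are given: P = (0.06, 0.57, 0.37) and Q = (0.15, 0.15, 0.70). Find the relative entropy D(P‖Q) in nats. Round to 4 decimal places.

0.4701 nats

D(P‖Q) = Σ p·ln(p/q).
  0.06·ln(0.06/0.15) = -0.05498
  0.57·ln(0.57/0.15) = 0.76095
  0.37·ln(0.37/0.70) = -0.23590
D(P‖Q) = 0.4701 nats.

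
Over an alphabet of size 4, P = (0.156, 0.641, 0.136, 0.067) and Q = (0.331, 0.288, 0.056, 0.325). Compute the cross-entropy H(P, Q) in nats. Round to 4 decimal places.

1.4377 nats

H(P,Q) = −Σ p·ln q.
  −0.156·ln(0.331) = 0.17248
  −0.641·ln(0.288) = 0.79791
  −0.136·ln(0.056) = 0.39201
  −0.067·ln(0.325) = 0.07530
H(P,Q) = 1.4377 nats.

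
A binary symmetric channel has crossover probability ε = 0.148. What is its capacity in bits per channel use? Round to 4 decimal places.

0.3952 bits

Binary symmetric channel: C = 1 − h₂(ε) where h₂ is the binary entropy function.
h₂(0.148) = −0.148·log₂0.148 − 0.852·log₂0.852 = 0.6048.
C = 1 − 0.6048 = 0.3952 bits per channel use.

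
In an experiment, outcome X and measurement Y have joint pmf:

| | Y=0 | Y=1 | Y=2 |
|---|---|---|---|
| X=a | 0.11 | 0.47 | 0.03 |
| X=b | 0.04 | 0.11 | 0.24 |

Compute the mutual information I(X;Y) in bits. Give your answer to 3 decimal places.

Marginals: p(X) = (0.6100, 0.3900), p(Y) = (0.1500, 0.5800, 0.2700).
I(X;Y) = H(X) + H(Y) − H(X,Y).
H(X) = 0.9648, H(Y) = 1.3764, H(X,Y) = 2.0442.
I(X;Y) = 0.9648 + 1.3764 − 2.0442 = 0.297 bits.

0.297 bits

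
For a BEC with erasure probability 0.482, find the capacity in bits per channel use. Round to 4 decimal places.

0.5180 bits

Binary erasure channel: capacity C = 1 − ε.
C = 1 − 0.482 = 0.5180 bits per channel use.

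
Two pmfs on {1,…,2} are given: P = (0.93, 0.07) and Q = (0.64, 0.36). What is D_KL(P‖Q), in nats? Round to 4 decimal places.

0.2329 nats

D(P‖Q) = Σ p·ln(p/q).
  0.93·ln(0.93/0.64) = 0.34756
  0.07·ln(0.07/0.36) = -0.11463
D(P‖Q) = 0.2329 nats.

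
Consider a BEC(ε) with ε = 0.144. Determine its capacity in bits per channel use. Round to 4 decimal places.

0.8560 bits

Binary erasure channel: capacity C = 1 − ε.
C = 1 − 0.144 = 0.8560 bits per channel use.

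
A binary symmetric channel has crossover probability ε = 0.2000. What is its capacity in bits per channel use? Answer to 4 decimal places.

Binary symmetric channel: C = 1 − h₂(ε) where h₂ is the binary entropy function.
h₂(0.2000) = −0.2000·log₂0.2000 − 0.8000·log₂0.8000 = 0.7219.
C = 1 − 0.7219 = 0.2781 bits per channel use.

0.2781 bits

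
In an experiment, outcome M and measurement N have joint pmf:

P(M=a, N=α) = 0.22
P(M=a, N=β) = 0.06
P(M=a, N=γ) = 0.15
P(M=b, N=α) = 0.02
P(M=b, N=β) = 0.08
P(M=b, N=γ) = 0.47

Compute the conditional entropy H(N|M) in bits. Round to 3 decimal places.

Chain rule: H(N|M) = H(M,N) − H(M).
Marginals: p(M) = (0.4300, 0.5700), p(N) = (0.2400, 0.1400, 0.6200).
H(M,N) = 2.0510 bits; H(M) = 0.9858 bits.
H(N|M) = 2.0510 − 0.9858 = 1.065 bits.

1.065 bits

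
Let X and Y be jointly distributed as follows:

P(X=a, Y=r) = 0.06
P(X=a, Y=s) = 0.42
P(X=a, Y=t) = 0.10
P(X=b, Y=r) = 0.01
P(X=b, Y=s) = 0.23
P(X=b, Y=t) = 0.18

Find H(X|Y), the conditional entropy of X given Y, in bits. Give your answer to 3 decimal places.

0.914 bits

Chain rule: H(X|Y) = H(X,Y) − H(Y).
Marginals: p(X) = (0.5800, 0.4200), p(Y) = (0.0700, 0.6500, 0.2800).
H(X,Y) = 2.1008 bits; H(Y) = 1.1867 bits.
H(X|Y) = 2.1008 − 1.1867 = 0.914 bits.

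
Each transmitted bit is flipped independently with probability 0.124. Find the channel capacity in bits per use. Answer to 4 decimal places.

Binary symmetric channel: C = 1 − h₂(ε) where h₂ is the binary entropy function.
h₂(0.124) = −0.124·log₂0.124 − 0.876·log₂0.876 = 0.5408.
C = 1 − 0.5408 = 0.4592 bits per channel use.

0.4592 bits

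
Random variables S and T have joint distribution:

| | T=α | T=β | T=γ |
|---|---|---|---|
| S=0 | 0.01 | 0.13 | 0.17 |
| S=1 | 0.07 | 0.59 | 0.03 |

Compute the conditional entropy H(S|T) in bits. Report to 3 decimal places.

0.656 bits

Marginals: p(S) = (0.3100, 0.6900), p(T) = (0.0800, 0.7200, 0.2000).
H(S|T) = Σ p(T) · H(S|T=·).
  T=α: p=0.0800, H(S|T=α) = 0.5436
  T=β: p=0.7200, H(S|T=β) = 0.6813
  T=γ: p=0.2000, H(S|T=γ) = 0.6098
Weighted sum = 0.656 bits.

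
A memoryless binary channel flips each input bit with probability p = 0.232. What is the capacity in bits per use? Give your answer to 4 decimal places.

0.2185 bits

Binary symmetric channel: C = 1 − h₂(ε) where h₂ is the binary entropy function.
h₂(0.232) = −0.232·log₂0.232 − 0.768·log₂0.768 = 0.7815.
C = 1 − 0.7815 = 0.2185 bits per channel use.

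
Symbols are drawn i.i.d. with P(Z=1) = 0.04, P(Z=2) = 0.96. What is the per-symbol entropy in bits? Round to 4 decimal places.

H(Z) = −Σ p·log₂ p.
  −(0.04)·log₂(0.04) = 0.18575
  −(0.96)·log₂(0.96) = 0.05654
Sum: 0.18575 + 0.05654 = 0.2423 bits.

0.2423 bits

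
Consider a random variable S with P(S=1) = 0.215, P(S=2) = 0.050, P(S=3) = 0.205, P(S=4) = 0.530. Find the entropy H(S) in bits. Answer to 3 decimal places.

1.647 bits

H(S) = −Σ p·log₂ p.
  −(0.215)·log₂(0.215) = 0.4768
  −(0.050)·log₂(0.050) = 0.2161
  −(0.205)·log₂(0.205) = 0.4687
  −(0.530)·log₂(0.530) = 0.4854
Sum: 0.4768 + 0.2161 + 0.4687 + 0.4854 = 1.647 bits.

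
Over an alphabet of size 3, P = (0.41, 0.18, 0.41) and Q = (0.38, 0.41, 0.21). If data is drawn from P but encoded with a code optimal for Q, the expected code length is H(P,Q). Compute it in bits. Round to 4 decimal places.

1.7270 bits

H(P,Q) = −Σ p·log₂ q.
  −0.41·log₂(0.38) = 0.57233
  −0.18·log₂(0.41) = 0.23153
  −0.41·log₂(0.21) = 0.92313
H(P,Q) = 1.7270 bits.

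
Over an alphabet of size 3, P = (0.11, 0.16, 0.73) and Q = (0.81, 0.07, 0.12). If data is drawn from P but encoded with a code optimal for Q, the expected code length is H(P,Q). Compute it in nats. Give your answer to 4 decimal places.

H(P,Q) = −Σ p·ln q.
  −0.11·ln(0.81) = 0.02318
  −0.16·ln(0.07) = 0.42548
  −0.73·ln(0.12) = 1.54779
H(P,Q) = 1.9965 nats.

1.9965 nats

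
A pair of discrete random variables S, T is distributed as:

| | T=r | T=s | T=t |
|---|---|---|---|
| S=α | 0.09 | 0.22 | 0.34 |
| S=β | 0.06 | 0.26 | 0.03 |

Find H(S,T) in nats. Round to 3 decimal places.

H(S,T) = −Σ p(x,y)·ln p(x,y) over all 6 cells.
  cell (α,r): −0.09·ln0.09 = 0.2167
  cell (α,s): −0.22·ln0.22 = 0.3331
  cell (α,t): −0.34·ln0.34 = 0.3668
  cell (β,r): −0.06·ln0.06 = 0.1688
  cell (β,s): −0.26·ln0.26 = 0.3502
  cell (β,t): −0.03·ln0.03 = 0.1052
Sum = 1.541 nats.

1.541 nats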